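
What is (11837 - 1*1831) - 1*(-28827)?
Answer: 38833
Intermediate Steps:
(11837 - 1*1831) - 1*(-28827) = (11837 - 1831) + 28827 = 10006 + 28827 = 38833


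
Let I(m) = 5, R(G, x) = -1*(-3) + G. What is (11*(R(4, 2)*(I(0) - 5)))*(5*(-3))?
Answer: 0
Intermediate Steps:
R(G, x) = 3 + G
(11*(R(4, 2)*(I(0) - 5)))*(5*(-3)) = (11*((3 + 4)*(5 - 5)))*(5*(-3)) = (11*(7*0))*(-15) = (11*0)*(-15) = 0*(-15) = 0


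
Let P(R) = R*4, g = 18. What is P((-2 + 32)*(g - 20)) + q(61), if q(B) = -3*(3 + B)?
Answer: -432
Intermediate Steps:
q(B) = -9 - 3*B
P(R) = 4*R
P((-2 + 32)*(g - 20)) + q(61) = 4*((-2 + 32)*(18 - 20)) + (-9 - 3*61) = 4*(30*(-2)) + (-9 - 183) = 4*(-60) - 192 = -240 - 192 = -432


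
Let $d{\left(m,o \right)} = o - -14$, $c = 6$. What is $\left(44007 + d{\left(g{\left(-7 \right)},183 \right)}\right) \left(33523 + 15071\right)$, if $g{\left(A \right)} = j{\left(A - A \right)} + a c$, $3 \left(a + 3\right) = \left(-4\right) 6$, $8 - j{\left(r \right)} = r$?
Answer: $2148049176$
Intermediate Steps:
$j{\left(r \right)} = 8 - r$
$a = -11$ ($a = -3 + \frac{\left(-4\right) 6}{3} = -3 + \frac{1}{3} \left(-24\right) = -3 - 8 = -11$)
$g{\left(A \right)} = -58$ ($g{\left(A \right)} = \left(8 - \left(A - A\right)\right) - 66 = \left(8 - 0\right) - 66 = \left(8 + 0\right) - 66 = 8 - 66 = -58$)
$d{\left(m,o \right)} = 14 + o$ ($d{\left(m,o \right)} = o + 14 = 14 + o$)
$\left(44007 + d{\left(g{\left(-7 \right)},183 \right)}\right) \left(33523 + 15071\right) = \left(44007 + \left(14 + 183\right)\right) \left(33523 + 15071\right) = \left(44007 + 197\right) 48594 = 44204 \cdot 48594 = 2148049176$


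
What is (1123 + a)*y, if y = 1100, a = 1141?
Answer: 2490400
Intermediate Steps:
(1123 + a)*y = (1123 + 1141)*1100 = 2264*1100 = 2490400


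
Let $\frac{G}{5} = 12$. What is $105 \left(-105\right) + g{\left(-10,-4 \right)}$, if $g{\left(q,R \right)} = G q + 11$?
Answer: $-11614$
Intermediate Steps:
$G = 60$ ($G = 5 \cdot 12 = 60$)
$g{\left(q,R \right)} = 11 + 60 q$ ($g{\left(q,R \right)} = 60 q + 11 = 11 + 60 q$)
$105 \left(-105\right) + g{\left(-10,-4 \right)} = 105 \left(-105\right) + \left(11 + 60 \left(-10\right)\right) = -11025 + \left(11 - 600\right) = -11025 - 589 = -11614$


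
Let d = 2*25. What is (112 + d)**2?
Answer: 26244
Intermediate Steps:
d = 50
(112 + d)**2 = (112 + 50)**2 = 162**2 = 26244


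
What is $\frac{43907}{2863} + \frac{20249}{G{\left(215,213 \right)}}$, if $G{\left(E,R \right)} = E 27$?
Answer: $\frac{312853022}{16619715} \approx 18.824$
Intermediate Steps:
$G{\left(E,R \right)} = 27 E$
$\frac{43907}{2863} + \frac{20249}{G{\left(215,213 \right)}} = \frac{43907}{2863} + \frac{20249}{27 \cdot 215} = 43907 \cdot \frac{1}{2863} + \frac{20249}{5805} = \frac{43907}{2863} + 20249 \cdot \frac{1}{5805} = \frac{43907}{2863} + \frac{20249}{5805} = \frac{312853022}{16619715}$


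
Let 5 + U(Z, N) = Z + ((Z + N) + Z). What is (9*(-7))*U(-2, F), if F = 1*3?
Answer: 504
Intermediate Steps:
F = 3
U(Z, N) = -5 + N + 3*Z (U(Z, N) = -5 + (Z + ((Z + N) + Z)) = -5 + (Z + ((N + Z) + Z)) = -5 + (Z + (N + 2*Z)) = -5 + (N + 3*Z) = -5 + N + 3*Z)
(9*(-7))*U(-2, F) = (9*(-7))*(-5 + 3 + 3*(-2)) = -63*(-5 + 3 - 6) = -63*(-8) = 504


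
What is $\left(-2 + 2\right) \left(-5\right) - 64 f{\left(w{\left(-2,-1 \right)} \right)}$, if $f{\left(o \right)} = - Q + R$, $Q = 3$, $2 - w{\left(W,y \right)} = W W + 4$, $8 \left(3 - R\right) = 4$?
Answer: $32$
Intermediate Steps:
$R = \frac{5}{2}$ ($R = 3 - \frac{1}{2} = \frac{5}{2} \approx 2.5$)
$w{\left(W,y \right)} = -2 - W^{2}$ ($w{\left(W,y \right)} = 2 - \left(W W + 4\right) = 2 - \left(W^{2} + 4\right) = 2 - \left(4 + W^{2}\right) = -2 - W^{2}$)
$f{\left(o \right)} = - \frac{1}{2}$ ($f{\left(o \right)} = \left(-1\right) 3 + \frac{5}{2} = -3 + \frac{5}{2} = - \frac{1}{2}$)
$\left(-2 + 2\right) \left(-5\right) - 64 f{\left(w{\left(-2,-1 \right)} \right)} = \left(-2 + 2\right) \left(-5\right) - -32 = 0 \left(-5\right) + 32 = 0 + 32 = 32$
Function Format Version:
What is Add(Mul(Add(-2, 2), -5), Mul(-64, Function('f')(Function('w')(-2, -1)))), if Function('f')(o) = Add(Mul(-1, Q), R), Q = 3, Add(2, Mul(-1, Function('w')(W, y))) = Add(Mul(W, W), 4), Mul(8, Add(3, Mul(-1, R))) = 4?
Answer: 32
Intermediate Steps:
R = Rational(5, 2) (R = Add(3, Mul(Rational(-1, 8), 4)) = Add(3, Rational(-1, 2)) = Rational(5, 2) ≈ 2.5000)
Function('w')(W, y) = Add(-2, Mul(-1, Pow(W, 2))) (Function('w')(W, y) = Add(2, Mul(-1, Add(Mul(W, W), 4))) = Add(2, Mul(-1, Add(Pow(W, 2), 4))) = Add(2, Mul(-1, Add(4, Pow(W, 2)))) = Add(2, Add(-4, Mul(-1, Pow(W, 2)))) = Add(-2, Mul(-1, Pow(W, 2))))
Function('f')(o) = Rational(-1, 2) (Function('f')(o) = Add(Mul(-1, 3), Rational(5, 2)) = Add(-3, Rational(5, 2)) = Rational(-1, 2))
Add(Mul(Add(-2, 2), -5), Mul(-64, Function('f')(Function('w')(-2, -1)))) = Add(Mul(Add(-2, 2), -5), Mul(-64, Rational(-1, 2))) = Add(Mul(0, -5), 32) = Add(0, 32) = 32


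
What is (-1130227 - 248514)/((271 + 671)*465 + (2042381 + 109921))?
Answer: -1378741/2590332 ≈ -0.53226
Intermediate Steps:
(-1130227 - 248514)/((271 + 671)*465 + (2042381 + 109921)) = -1378741/(942*465 + 2152302) = -1378741/(438030 + 2152302) = -1378741/2590332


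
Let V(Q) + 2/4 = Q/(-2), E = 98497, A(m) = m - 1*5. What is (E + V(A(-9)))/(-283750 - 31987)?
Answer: -197007/631474 ≈ -0.31198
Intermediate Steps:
A(m) = -5 + m (A(m) = m - 5 = -5 + m)
V(Q) = -½ - Q/2 (V(Q) = -½ + Q/(-2) = -½ - Q/2)
(E + V(A(-9)))/(-283750 - 31987) = (98497 + (-½ - (-5 - 9)/2))/(-283750 - 31987) = (98497 + (-½ - ½*(-14)))/(-315737) = (98497 + (-½ + 7))*(-1/315737) = (98497 + 13/2)*(-1/315737) = (197007/2)*(-1/315737) = -197007/631474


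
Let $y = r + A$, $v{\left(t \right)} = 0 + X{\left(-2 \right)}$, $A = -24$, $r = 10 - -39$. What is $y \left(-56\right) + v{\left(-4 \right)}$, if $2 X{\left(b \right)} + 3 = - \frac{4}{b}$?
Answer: $- \frac{2801}{2} \approx -1400.5$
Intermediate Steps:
$r = 49$ ($r = 10 + 39 = 49$)
$X{\left(b \right)} = - \frac{3}{2} - \frac{2}{b}$ ($X{\left(b \right)} = - \frac{3}{2} + \frac{\left(-4\right) \frac{1}{b}}{2} = - \frac{3}{2} - \frac{2}{b}$)
$v{\left(t \right)} = - \frac{1}{2}$ ($v{\left(t \right)} = 0 - \left(\frac{3}{2} + \frac{2}{-2}\right) = 0 - \frac{1}{2} = - \frac{1}{2}$)
$y = 25$ ($y = 49 - 24 = 25$)
$y \left(-56\right) + v{\left(-4 \right)} = 25 \left(-56\right) - \frac{1}{2} = -1400 - \frac{1}{2} = - \frac{2801}{2}$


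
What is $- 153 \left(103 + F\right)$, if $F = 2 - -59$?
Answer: $-25092$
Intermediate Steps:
$F = 61$ ($F = 2 + 59 = 61$)
$- 153 \left(103 + F\right) = - 153 \left(103 + 61\right) = \left(-153\right) 164 = -25092$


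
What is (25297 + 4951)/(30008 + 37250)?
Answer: 15124/33629 ≈ 0.44973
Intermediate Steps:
(25297 + 4951)/(30008 + 37250) = 30248/67258 = 30248*(1/67258) = 15124/33629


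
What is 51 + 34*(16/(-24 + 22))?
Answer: -221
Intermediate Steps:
51 + 34*(16/(-24 + 22)) = 51 + 34*(16/(-2)) = 51 + 34*(16*(-½)) = 51 + 34*(-8) = 51 - 272 = -221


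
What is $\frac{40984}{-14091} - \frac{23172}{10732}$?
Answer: $- \frac{191589235}{37806153} \approx -5.0677$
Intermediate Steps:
$\frac{40984}{-14091} - \frac{23172}{10732} = 40984 \left(- \frac{1}{14091}\right) - \frac{5793}{2683} = - \frac{40984}{14091} - \frac{5793}{2683} = - \frac{191589235}{37806153}$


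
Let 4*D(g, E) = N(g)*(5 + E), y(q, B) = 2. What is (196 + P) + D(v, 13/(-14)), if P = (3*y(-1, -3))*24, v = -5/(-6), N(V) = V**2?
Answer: 228955/672 ≈ 340.71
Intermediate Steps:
v = 5/6 (v = -5*(-1/6) = 5/6 ≈ 0.83333)
D(g, E) = g**2*(5 + E)/4 (D(g, E) = (g**2*(5 + E))/4 = g**2*(5 + E)/4)
P = 144 (P = (3*2)*24 = 6*24 = 144)
(196 + P) + D(v, 13/(-14)) = (196 + 144) + (5/6)**2*(5 + 13/(-14))/4 = 340 + (1/4)*(25/36)*(5 + 13*(-1/14)) = 340 + (1/4)*(25/36)*(5 - 13/14) = 340 + (1/4)*(25/36)*(57/14) = 340 + 475/672 = 228955/672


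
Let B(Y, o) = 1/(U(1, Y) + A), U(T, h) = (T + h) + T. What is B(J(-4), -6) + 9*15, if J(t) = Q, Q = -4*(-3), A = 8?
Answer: 2971/22 ≈ 135.05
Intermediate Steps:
Q = 12
J(t) = 12
U(T, h) = h + 2*T
B(Y, o) = 1/(10 + Y) (B(Y, o) = 1/((Y + 2*1) + 8) = 1/((Y + 2) + 8) = 1/((2 + Y) + 8) = 1/(10 + Y))
B(J(-4), -6) + 9*15 = 1/(10 + 12) + 9*15 = 1/22 + 135 = 2971/22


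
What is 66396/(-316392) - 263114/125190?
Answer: -3814969997/1650379770 ≈ -2.3116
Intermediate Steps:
66396/(-316392) - 263114/125190 = 66396*(-1/316392) - 263114*1/125190 = -5533/26366 - 131557/62595 = -3814969997/1650379770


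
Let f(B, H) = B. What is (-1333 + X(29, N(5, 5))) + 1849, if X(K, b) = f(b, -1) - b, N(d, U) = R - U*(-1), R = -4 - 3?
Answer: 516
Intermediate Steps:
R = -7
N(d, U) = -7 + U (N(d, U) = -7 - U*(-1) = -7 - (-1)*U = -7 + U)
X(K, b) = 0 (X(K, b) = b - b = 0)
(-1333 + X(29, N(5, 5))) + 1849 = (-1333 + 0) + 1849 = -1333 + 1849 = 516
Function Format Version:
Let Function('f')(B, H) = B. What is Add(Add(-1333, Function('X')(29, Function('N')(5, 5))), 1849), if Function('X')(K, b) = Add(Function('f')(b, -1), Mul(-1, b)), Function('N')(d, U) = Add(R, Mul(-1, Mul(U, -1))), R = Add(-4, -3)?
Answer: 516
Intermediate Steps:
R = -7
Function('N')(d, U) = Add(-7, U) (Function('N')(d, U) = Add(-7, Mul(-1, Mul(U, -1))) = Add(-7, Mul(-1, Mul(-1, U))) = Add(-7, U))
Function('X')(K, b) = 0 (Function('X')(K, b) = Add(b, Mul(-1, b)) = 0)
Add(Add(-1333, Function('X')(29, Function('N')(5, 5))), 1849) = Add(Add(-1333, 0), 1849) = Add(-1333, 1849) = 516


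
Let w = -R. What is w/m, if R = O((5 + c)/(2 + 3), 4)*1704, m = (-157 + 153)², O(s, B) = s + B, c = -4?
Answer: -4473/10 ≈ -447.30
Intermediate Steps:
O(s, B) = B + s
m = 16 (m = (-4)² = 16)
R = 35784/5 (R = (4 + (5 - 4)/(2 + 3))*1704 = (4 + 1/5)*1704 = (4 + 1*(⅕))*1704 = (4 + ⅕)*1704 = (21/5)*1704 = 35784/5 ≈ 7156.8)
w = -35784/5 (w = -1*35784/5 = -35784/5 ≈ -7156.8)
w/m = -35784/5/16 = -35784/5*1/16 = -4473/10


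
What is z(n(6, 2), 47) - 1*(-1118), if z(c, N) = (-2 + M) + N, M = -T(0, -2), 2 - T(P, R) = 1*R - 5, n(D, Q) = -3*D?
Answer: 1154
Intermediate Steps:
T(P, R) = 7 - R (T(P, R) = 2 - (1*R - 5) = 2 - (R - 5) = 2 - (-5 + R) = 2 + (5 - R) = 7 - R)
M = -9 (M = -(7 - 1*(-2)) = -(7 + 2) = -1*9 = -9)
z(c, N) = -11 + N (z(c, N) = (-2 - 9) + N = -11 + N)
z(n(6, 2), 47) - 1*(-1118) = (-11 + 47) - 1*(-1118) = 36 + 1118 = 1154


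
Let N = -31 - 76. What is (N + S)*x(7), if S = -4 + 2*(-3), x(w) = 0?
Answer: 0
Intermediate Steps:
N = -107
S = -10 (S = -4 - 6 = -10)
(N + S)*x(7) = (-107 - 10)*0 = -117*0 = 0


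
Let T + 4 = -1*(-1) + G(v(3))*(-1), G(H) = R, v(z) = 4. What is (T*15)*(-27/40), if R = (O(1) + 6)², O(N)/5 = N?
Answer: 2511/2 ≈ 1255.5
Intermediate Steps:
O(N) = 5*N
R = 121 (R = (5*1 + 6)² = (5 + 6)² = 11² = 121)
G(H) = 121
T = -124 (T = -4 + (-1*(-1) + 121*(-1)) = -4 + (1 - 121) = -4 - 120 = -124)
(T*15)*(-27/40) = (-124*15)*(-27/40) = -(-50220)/40 = -1860*(-27/40) = 2511/2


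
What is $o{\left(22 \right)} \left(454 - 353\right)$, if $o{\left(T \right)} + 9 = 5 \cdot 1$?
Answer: $-404$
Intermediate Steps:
$o{\left(T \right)} = -4$ ($o{\left(T \right)} = -9 + 5 \cdot 1 = -9 + 5 = -4$)
$o{\left(22 \right)} \left(454 - 353\right) = - 4 \left(454 - 353\right) = \left(-4\right) 101 = -404$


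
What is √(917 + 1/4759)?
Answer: 2*√5192073759/4759 ≈ 30.282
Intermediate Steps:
√(917 + 1/4759) = √(4364004/4759) = 2*√5192073759/4759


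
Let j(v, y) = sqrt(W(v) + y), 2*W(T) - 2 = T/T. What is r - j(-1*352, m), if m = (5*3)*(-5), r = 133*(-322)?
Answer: -42826 - 7*I*sqrt(6)/2 ≈ -42826.0 - 8.5732*I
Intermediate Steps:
r = -42826
W(T) = 3/2 (W(T) = 1 + (T/T)/2 = 1 + (1/2)*1 = 1 + 1/2 = 3/2)
m = -75 (m = 15*(-5) = -75)
j(v, y) = sqrt(3/2 + y)
r - j(-1*352, m) = -42826 - sqrt(6 + 4*(-75))/2 = -42826 - sqrt(6 - 300)/2 = -42826 - sqrt(-294)/2 = -42826 - 7*I*sqrt(6)/2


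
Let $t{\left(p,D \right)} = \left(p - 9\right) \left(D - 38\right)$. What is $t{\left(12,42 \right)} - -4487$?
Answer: $4499$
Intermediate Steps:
$t{\left(p,D \right)} = \left(-38 + D\right) \left(-9 + p\right)$ ($t{\left(p,D \right)} = \left(-9 + p\right) \left(-38 + D\right) = \left(-38 + D\right) \left(-9 + p\right)$)
$t{\left(12,42 \right)} - -4487 = \left(342 - 456 - 378 + 42 \cdot 12\right) - -4487 = \left(342 - 456 - 378 + 504\right) + 4487 = 12 + 4487 = 4499$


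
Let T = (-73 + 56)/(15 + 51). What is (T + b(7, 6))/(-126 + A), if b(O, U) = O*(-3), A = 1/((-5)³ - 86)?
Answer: 296033/1754742 ≈ 0.16870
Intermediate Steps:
T = -17/66 ≈ -0.25758
A = -1/211 (A = 1/(-125 - 86) = 1/(-211) = -1/211 ≈ -0.0047393)
b(O, U) = -3*O
(T + b(7, 6))/(-126 + A) = (-17/66 - 3*7)/(-126 - 1/211) = (-17/66 - 21)/(-26587/211) = -1403/66*(-211/26587) = 296033/1754742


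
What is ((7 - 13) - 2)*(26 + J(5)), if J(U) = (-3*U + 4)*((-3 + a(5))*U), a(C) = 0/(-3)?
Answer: -1528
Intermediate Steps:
a(C) = 0 (a(C) = 0*(-⅓) = 0)
J(U) = -3*U*(4 - 3*U) (J(U) = (-3*U + 4)*((-3 + 0)*U) = (4 - 3*U)*(-3*U) = -3*U*(4 - 3*U))
((7 - 13) - 2)*(26 + J(5)) = ((7 - 13) - 2)*(26 + 3*5*(-4 + 3*5)) = (-6 - 2)*(26 + 3*5*(-4 + 15)) = -8*(26 + 3*5*11) = -8*(26 + 165) = -8*191 = -1528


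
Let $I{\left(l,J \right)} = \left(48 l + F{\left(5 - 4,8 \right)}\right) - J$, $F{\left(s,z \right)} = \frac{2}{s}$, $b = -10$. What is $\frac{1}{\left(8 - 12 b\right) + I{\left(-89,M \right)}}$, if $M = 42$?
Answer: $- \frac{1}{4184} \approx -0.00023901$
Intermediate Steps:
$I{\left(l,J \right)} = 2 - J + 48 l$ ($I{\left(l,J \right)} = \left(48 l + \frac{2}{5 - 4}\right) - J = \left(48 l + \frac{2}{1}\right) - J = \left(48 l + 2 \cdot 1\right) - J = \left(48 l + 2\right) - J = \left(2 + 48 l\right) - J = 2 - J + 48 l$)
$\frac{1}{\left(8 - 12 b\right) + I{\left(-89,M \right)}} = \frac{1}{\left(8 - -120\right) + \left(2 - 42 + 48 \left(-89\right)\right)} = \frac{1}{\left(8 + 120\right) - 4312} = \frac{1}{128 - 4312} = \frac{1}{-4184} = - \frac{1}{4184}$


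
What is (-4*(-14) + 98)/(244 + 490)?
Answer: 77/367 ≈ 0.20981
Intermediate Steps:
(-4*(-14) + 98)/(244 + 490) = (56 + 98)/734 = 154*(1/734) = 77/367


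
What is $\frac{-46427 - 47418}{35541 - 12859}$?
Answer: $- \frac{93845}{22682} \approx -4.1374$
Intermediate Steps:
$\frac{-46427 - 47418}{35541 - 12859} = - \frac{93845}{22682}$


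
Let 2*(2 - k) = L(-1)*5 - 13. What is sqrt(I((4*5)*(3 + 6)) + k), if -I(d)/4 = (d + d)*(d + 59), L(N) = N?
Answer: I*sqrt(344149) ≈ 586.64*I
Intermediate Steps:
I(d) = -8*d*(59 + d) (I(d) = -4*(d + d)*(d + 59) = -4*2*d*(59 + d) = -8*d*(59 + d))
k = 11 (k = 2 - (-1*5 - 13)/2 = 2 - (-5 - 13)/2 = 2 - 1/2*(-18) = 2 + 9 = 11)
sqrt(I((4*5)*(3 + 6)) + k) = sqrt(-8*(4*5)*(3 + 6)*(59 + (4*5)*(3 + 6)) + 11) = sqrt(-8*20*9*(59 + 20*9) + 11) = sqrt(-8*180*(59 + 180) + 11) = sqrt(-8*180*239 + 11) = sqrt(-344160 + 11) = sqrt(-344149) = I*sqrt(344149)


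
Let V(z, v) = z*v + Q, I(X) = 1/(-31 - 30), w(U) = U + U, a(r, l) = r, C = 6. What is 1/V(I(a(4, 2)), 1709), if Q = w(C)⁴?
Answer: 61/1263187 ≈ 4.8291e-5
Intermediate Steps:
w(U) = 2*U
Q = 20736 (Q = (2*6)⁴ = 12⁴ = 20736)
I(X) = -1/61 (I(X) = 1/(-61) = -1/61)
V(z, v) = 20736 + v*z (V(z, v) = z*v + 20736 = v*z + 20736 = 20736 + v*z)
1/V(I(a(4, 2)), 1709) = 1/(20736 + 1709*(-1/61)) = 1/(20736 - 1709/61) = 1/(1263187/61) = 61/1263187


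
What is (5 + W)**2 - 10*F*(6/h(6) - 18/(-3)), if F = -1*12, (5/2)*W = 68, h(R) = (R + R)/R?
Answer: 52921/25 ≈ 2116.8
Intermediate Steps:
h(R) = 2 (h(R) = (2*R)/R = 2)
W = 136/5 (W = (2/5)*68 = 136/5 ≈ 27.200)
F = -12
(5 + W)**2 - 10*F*(6/h(6) - 18/(-3)) = (5 + 136/5)**2 - 10*(-12)*(6/2 - 18/(-3)) = (161/5)**2 - (-120)*(6*(1/2) - 18*(-1/3)) = 25921/25 - (-120)*(3 + 6) = 25921/25 - (-120)*9 = 25921/25 - 1*(-1080) = 25921/25 + 1080 = 52921/25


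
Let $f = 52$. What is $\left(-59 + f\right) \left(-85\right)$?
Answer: $595$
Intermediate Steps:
$\left(-59 + f\right) \left(-85\right) = \left(-59 + 52\right) \left(-85\right) = \left(-7\right) \left(-85\right) = 595$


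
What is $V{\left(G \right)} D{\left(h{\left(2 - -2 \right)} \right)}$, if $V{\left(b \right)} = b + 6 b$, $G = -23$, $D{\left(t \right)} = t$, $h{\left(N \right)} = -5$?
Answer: $805$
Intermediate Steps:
$V{\left(b \right)} = 7 b$
$V{\left(G \right)} D{\left(h{\left(2 - -2 \right)} \right)} = 7 \left(-23\right) \left(-5\right) = \left(-161\right) \left(-5\right) = 805$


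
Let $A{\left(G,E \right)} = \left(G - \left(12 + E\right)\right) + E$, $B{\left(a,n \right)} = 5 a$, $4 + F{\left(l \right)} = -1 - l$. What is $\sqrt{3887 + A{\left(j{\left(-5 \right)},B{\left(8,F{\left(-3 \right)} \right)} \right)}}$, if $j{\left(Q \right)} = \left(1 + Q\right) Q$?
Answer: $\sqrt{3895} \approx 62.41$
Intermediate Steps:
$F{\left(l \right)} = -5 - l$ ($F{\left(l \right)} = -4 - \left(1 + l\right) = -5 - l$)
$j{\left(Q \right)} = Q \left(1 + Q\right)$
$A{\left(G,E \right)} = -12 + G$ ($A{\left(G,E \right)} = \left(-12 + G - E\right) + E = -12 + G$)
$\sqrt{3887 + A{\left(j{\left(-5 \right)},B{\left(8,F{\left(-3 \right)} \right)} \right)}} = \sqrt{3887 - \left(12 + 5 \left(1 - 5\right)\right)} = \sqrt{3887 - -8} = \sqrt{3887 + \left(-12 + 20\right)} = \sqrt{3887 + 8} = \sqrt{3895}$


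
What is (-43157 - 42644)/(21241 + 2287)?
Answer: -85801/23528 ≈ -3.6468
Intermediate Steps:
(-43157 - 42644)/(21241 + 2287) = -85801/23528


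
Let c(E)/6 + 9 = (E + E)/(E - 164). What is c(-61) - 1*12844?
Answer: -967106/75 ≈ -12895.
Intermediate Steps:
c(E) = -54 + 12*E/(-164 + E) (c(E) = -54 + 6*((E + E)/(E - 164)) = -54 + 6*((2*E)/(-164 + E)) = -54 + 6*(2*E/(-164 + E)) = -54 + 12*E/(-164 + E))
c(-61) - 1*12844 = 6*(1476 - 7*(-61))/(-164 - 61) - 1*12844 = 6*(1476 + 427)/(-225) - 12844 = 6*(-1/225)*1903 - 12844 = -3806/75 - 12844 = -967106/75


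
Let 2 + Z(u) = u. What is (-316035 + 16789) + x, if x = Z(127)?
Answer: -299121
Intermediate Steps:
Z(u) = -2 + u
x = 125 (x = -2 + 127 = 125)
(-316035 + 16789) + x = (-316035 + 16789) + 125 = -299246 + 125 = -299121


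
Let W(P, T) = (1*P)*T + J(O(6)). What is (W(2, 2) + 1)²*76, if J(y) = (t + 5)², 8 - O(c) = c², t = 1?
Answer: 127756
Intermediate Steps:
O(c) = 8 - c²
J(y) = 36 (J(y) = (1 + 5)² = 6² = 36)
W(P, T) = 36 + P*T (W(P, T) = (1*P)*T + 36 = P*T + 36 = 36 + P*T)
(W(2, 2) + 1)²*76 = ((36 + 2*2) + 1)²*76 = ((36 + 4) + 1)²*76 = (40 + 1)²*76 = 41²*76 = 1681*76 = 127756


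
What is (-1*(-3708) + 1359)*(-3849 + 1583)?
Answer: -11481822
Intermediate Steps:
(-1*(-3708) + 1359)*(-3849 + 1583) = (3708 + 1359)*(-2266) = 5067*(-2266) = -11481822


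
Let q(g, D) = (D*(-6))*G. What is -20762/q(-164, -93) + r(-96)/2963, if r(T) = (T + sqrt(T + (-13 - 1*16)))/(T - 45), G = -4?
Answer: 1445704153/155415276 - 5*I*sqrt(5)/417783 ≈ 9.3022 - 2.6761e-5*I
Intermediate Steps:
r(T) = (T + sqrt(-29 + T))/(-45 + T) (r(T) = (T + sqrt(T + (-13 - 16)))/(-45 + T) = (T + sqrt(T - 29))/(-45 + T) = (T + sqrt(-29 + T))/(-45 + T))
q(g, D) = 24*D (q(g, D) = (D*(-6))*(-4) = -6*D*(-4) = 24*D)
-20762/q(-164, -93) + r(-96)/2963 = -20762/(24*(-93)) + ((-96 + sqrt(-29 - 96))/(-45 - 96))/2963 = -20762/(-2232) + ((-96 + sqrt(-125))/(-141))*(1/2963) = -20762*(-1/2232) - (-96 + 5*I*sqrt(5))/141*(1/2963) = 10381/1116 + (32/47 - 5*I*sqrt(5)/141)*(1/2963) = 10381/1116 + (32/139261 - 5*I*sqrt(5)/417783) = 1445704153/155415276 - 5*I*sqrt(5)/417783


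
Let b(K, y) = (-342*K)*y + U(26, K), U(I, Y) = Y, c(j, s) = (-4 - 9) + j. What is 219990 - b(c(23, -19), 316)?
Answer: 1300700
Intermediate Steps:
c(j, s) = -13 + j
b(K, y) = K - 342*K*y (b(K, y) = (-342*K)*y + K = -342*K*y + K = K - 342*K*y)
219990 - b(c(23, -19), 316) = 219990 - (-13 + 23)*(1 - 342*316) = 219990 - 10*(1 - 108072) = 219990 - 10*(-108071) = 219990 - 1*(-1080710) = 219990 + 1080710 = 1300700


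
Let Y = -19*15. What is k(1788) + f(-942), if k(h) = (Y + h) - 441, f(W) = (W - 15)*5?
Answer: -3723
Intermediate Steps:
f(W) = -75 + 5*W (f(W) = (-15 + W)*5 = -75 + 5*W)
Y = -285
k(h) = -726 + h (k(h) = (-285 + h) - 441 = -726 + h)
k(1788) + f(-942) = (-726 + 1788) + (-75 + 5*(-942)) = 1062 + (-75 - 4710) = 1062 - 4785 = -3723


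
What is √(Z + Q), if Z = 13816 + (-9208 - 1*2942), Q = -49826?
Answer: 4*I*√3010 ≈ 219.45*I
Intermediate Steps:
Z = 1666 (Z = 13816 + (-9208 - 2942) = 13816 - 12150 = 1666)
√(Z + Q) = √(1666 - 49826) = √(-48160) = 4*I*√3010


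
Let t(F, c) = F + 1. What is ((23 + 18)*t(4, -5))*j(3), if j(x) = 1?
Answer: 205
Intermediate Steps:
t(F, c) = 1 + F
((23 + 18)*t(4, -5))*j(3) = ((23 + 18)*(1 + 4))*1 = (41*5)*1 = 205*1 = 205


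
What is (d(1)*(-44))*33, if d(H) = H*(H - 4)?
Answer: 4356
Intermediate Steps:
d(H) = H*(-4 + H)
(d(1)*(-44))*33 = ((1*(-4 + 1))*(-44))*33 = ((1*(-3))*(-44))*33 = -3*(-44)*33 = 132*33 = 4356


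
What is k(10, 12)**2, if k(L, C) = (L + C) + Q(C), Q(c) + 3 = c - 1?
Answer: 900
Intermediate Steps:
Q(c) = -4 + c (Q(c) = -3 + (c - 1) = -3 + (-1 + c) = -4 + c)
k(L, C) = -4 + L + 2*C (k(L, C) = (L + C) + (-4 + C) = (C + L) + (-4 + C) = -4 + L + 2*C)
k(10, 12)**2 = (-4 + 10 + 2*12)**2 = (-4 + 10 + 24)**2 = 30**2 = 900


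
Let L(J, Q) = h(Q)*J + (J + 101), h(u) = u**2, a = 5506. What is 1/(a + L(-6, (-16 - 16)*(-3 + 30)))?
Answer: -1/4473375 ≈ -2.2354e-7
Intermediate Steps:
L(J, Q) = 101 + J + J*Q**2 (L(J, Q) = Q**2*J + (J + 101) = J*Q**2 + (101 + J) = 101 + J + J*Q**2)
1/(a + L(-6, (-16 - 16)*(-3 + 30))) = 1/(5506 + (101 - 6 - 6*(-16 - 16)**2*(-3 + 30)**2)) = 1/(5506 + (101 - 6 - 6*(-32*27)**2)) = 1/(5506 + (101 - 6 - 6*(-864)**2)) = 1/(5506 + (101 - 6 - 6*746496)) = 1/(5506 + (101 - 6 - 4478976)) = 1/(5506 - 4478881) = 1/(-4473375) = -1/4473375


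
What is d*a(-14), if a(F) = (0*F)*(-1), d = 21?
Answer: 0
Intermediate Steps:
a(F) = 0 (a(F) = 0*(-1) = 0)
d*a(-14) = 21*0 = 0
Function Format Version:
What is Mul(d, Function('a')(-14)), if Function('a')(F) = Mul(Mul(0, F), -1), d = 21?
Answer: 0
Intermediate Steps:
Function('a')(F) = 0 (Function('a')(F) = Mul(0, -1) = 0)
Mul(d, Function('a')(-14)) = Mul(21, 0) = 0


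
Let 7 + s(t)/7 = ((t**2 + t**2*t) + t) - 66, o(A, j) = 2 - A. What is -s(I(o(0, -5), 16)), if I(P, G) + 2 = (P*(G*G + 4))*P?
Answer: -7836256967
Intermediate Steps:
I(P, G) = -2 + P**2*(4 + G**2) (I(P, G) = -2 + (P*(G*G + 4))*P = -2 + (P*(G**2 + 4))*P = -2 + (P*(4 + G**2))*P = -2 + P**2*(4 + G**2))
s(t) = -511 + 7*t + 7*t**2 + 7*t**3 (s(t) = -49 + 7*(((t**2 + t**2*t) + t) - 66) = -49 + 7*(((t**2 + t**3) + t) - 66) = -49 + 7*((t + t**2 + t**3) - 66) = -49 + 7*(-66 + t + t**2 + t**3) = -49 + (-462 + 7*t + 7*t**2 + 7*t**3) = -511 + 7*t + 7*t**2 + 7*t**3)
-s(I(o(0, -5), 16)) = -(-511 + 7*(-2 + 4*(2 - 1*0)**2 + 16**2*(2 - 1*0)**2) + 7*(-2 + 4*(2 - 1*0)**2 + 16**2*(2 - 1*0)**2)**2 + 7*(-2 + 4*(2 - 1*0)**2 + 16**2*(2 - 1*0)**2)**3) = -(-511 + 7*(-2 + 4*(2 + 0)**2 + 256*(2 + 0)**2) + 7*(-2 + 4*(2 + 0)**2 + 256*(2 + 0)**2)**2 + 7*(-2 + 4*(2 + 0)**2 + 256*(2 + 0)**2)**3) = -(-511 + 7*(-2 + 4*2**2 + 256*2**2) + 7*(-2 + 4*2**2 + 256*2**2)**2 + 7*(-2 + 4*2**2 + 256*2**2)**3) = -(-511 + 7*(-2 + 4*4 + 256*4) + 7*(-2 + 4*4 + 256*4)**2 + 7*(-2 + 4*4 + 256*4)**3) = -(-511 + 7*(-2 + 16 + 1024) + 7*(-2 + 16 + 1024)**2 + 7*(-2 + 16 + 1024)**3) = -(-511 + 7*1038 + 7*1038**2 + 7*1038**3) = -(-511 + 7266 + 7*1077444 + 7*1118386872) = -(-511 + 7266 + 7542108 + 7828708104) = -1*7836256967 = -7836256967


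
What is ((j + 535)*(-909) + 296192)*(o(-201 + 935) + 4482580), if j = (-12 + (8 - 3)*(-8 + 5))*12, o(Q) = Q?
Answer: 468026598402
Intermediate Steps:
j = -324 (j = (-12 + 5*(-3))*12 = (-12 - 15)*12 = -27*12 = -324)
((j + 535)*(-909) + 296192)*(o(-201 + 935) + 4482580) = ((-324 + 535)*(-909) + 296192)*((-201 + 935) + 4482580) = (211*(-909) + 296192)*(734 + 4482580) = (-191799 + 296192)*4483314 = 104393*4483314 = 468026598402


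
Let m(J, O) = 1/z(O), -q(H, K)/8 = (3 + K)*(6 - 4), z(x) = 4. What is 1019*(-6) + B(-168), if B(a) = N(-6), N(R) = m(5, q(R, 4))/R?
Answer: -146737/24 ≈ -6114.0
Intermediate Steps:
q(H, K) = -48 - 16*K (q(H, K) = -8*(3 + K)*(6 - 4) = -8*(3 + K)*2 = -8*(6 + 2*K) = -48 - 16*K)
m(J, O) = ¼ (m(J, O) = 1/4 = ¼)
N(R) = 1/(4*R)
B(a) = -1/24 (B(a) = (¼)/(-6) = (¼)*(-⅙) = -1/24)
1019*(-6) + B(-168) = 1019*(-6) - 1/24 = -6114 - 1/24 = -146737/24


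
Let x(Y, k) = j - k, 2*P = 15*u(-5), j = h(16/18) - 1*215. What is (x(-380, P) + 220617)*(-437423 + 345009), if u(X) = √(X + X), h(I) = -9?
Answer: -20367398702 + 693105*I*√10 ≈ -2.0367e+10 + 2.1918e+6*I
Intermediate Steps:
u(X) = √2*√X (u(X) = √(2*X) = √2*√X)
j = -224 (j = -9 - 1*215 = -9 - 215 = -224)
P = 15*I*√10/2 (P = (15*(√2*√(-5)))/2 = (15*(√2*(I*√5)))/2 = (15*(I*√10))/2 = (15*I*√10)/2 = 15*I*√10/2 ≈ 23.717*I)
x(Y, k) = -224 - k
(x(-380, P) + 220617)*(-437423 + 345009) = ((-224 - 15*I*√10/2) + 220617)*(-437423 + 345009) = ((-224 - 15*I*√10/2) + 220617)*(-92414) = (220393 - 15*I*√10/2)*(-92414) = -20367398702 + 693105*I*√10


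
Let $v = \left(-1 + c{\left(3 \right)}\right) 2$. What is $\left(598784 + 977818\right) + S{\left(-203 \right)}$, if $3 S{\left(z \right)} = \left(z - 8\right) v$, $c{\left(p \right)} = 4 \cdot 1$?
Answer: $1576180$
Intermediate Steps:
$c{\left(p \right)} = 4$
$v = 6$ ($v = \left(-1 + 4\right) 2 = 3 \cdot 2 = 6$)
$S{\left(z \right)} = -16 + 2 z$ ($S{\left(z \right)} = \frac{\left(z - 8\right) 6}{3} = \frac{\left(-8 + z\right) 6}{3} = \frac{-48 + 6 z}{3} = -16 + 2 z$)
$\left(598784 + 977818\right) + S{\left(-203 \right)} = \left(598784 + 977818\right) + \left(-16 + 2 \left(-203\right)\right) = 1576602 - 422 = 1576180$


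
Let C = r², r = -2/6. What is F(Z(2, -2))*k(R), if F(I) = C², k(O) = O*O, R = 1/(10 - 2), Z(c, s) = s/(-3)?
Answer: 1/5184 ≈ 0.00019290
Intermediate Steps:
r = -⅓ (r = -2*⅙ = -⅓ ≈ -0.33333)
Z(c, s) = -s/3 (Z(c, s) = s*(-⅓) = -s/3)
R = ⅛ (R = 1/8 = ⅛ ≈ 0.12500)
C = ⅑ (C = (-⅓)² = ⅑ ≈ 0.11111)
k(O) = O²
F(I) = 1/81 (F(I) = (⅑)² = 1/81)
F(Z(2, -2))*k(R) = (⅛)²/81 = (1/81)*(1/64) = 1/5184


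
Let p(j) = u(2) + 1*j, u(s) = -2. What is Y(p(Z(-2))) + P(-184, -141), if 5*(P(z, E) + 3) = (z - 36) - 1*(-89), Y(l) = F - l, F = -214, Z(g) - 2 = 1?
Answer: -1221/5 ≈ -244.20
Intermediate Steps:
Z(g) = 3 (Z(g) = 2 + 1 = 3)
p(j) = -2 + j (p(j) = -2 + 1*j = -2 + j)
Y(l) = -214 - l
P(z, E) = 38/5 + z/5 (P(z, E) = -3 + ((z - 36) - 1*(-89))/5 = -3 + ((-36 + z) + 89)/5 = -3 + (53 + z)/5 = -3 + (53/5 + z/5) = 38/5 + z/5)
Y(p(Z(-2))) + P(-184, -141) = (-214 - (-2 + 3)) + (38/5 + (1/5)*(-184)) = (-214 - 1*1) + (38/5 - 184/5) = (-214 - 1) - 146/5 = -215 - 146/5 = -1221/5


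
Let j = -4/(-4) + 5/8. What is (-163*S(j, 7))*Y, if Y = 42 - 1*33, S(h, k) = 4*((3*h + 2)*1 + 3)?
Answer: -115893/2 ≈ -57947.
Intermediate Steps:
j = 13/8 (j = -4*(-¼) + 5*(⅛) = 1 + 5/8 = 13/8 ≈ 1.6250)
S(h, k) = 20 + 12*h (S(h, k) = 4*((2 + 3*h)*1 + 3) = 4*((2 + 3*h) + 3) = 4*(5 + 3*h) = 20 + 12*h)
Y = 9 (Y = 42 - 33 = 9)
(-163*S(j, 7))*Y = -163*(20 + 12*(13/8))*9 = -163*(20 + 39/2)*9 = -163*79/2*9 = -12877/2*9 = -115893/2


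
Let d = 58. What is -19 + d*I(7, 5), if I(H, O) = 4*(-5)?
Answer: -1179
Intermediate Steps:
I(H, O) = -20
-19 + d*I(7, 5) = -19 + 58*(-20) = -19 - 1160 = -1179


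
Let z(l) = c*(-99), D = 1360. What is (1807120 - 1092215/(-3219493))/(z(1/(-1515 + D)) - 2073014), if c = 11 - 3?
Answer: -306211120125/351400205282 ≈ -0.87140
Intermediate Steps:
c = 8
z(l) = -792 (z(l) = 8*(-99) = -792)
(1807120 - 1092215/(-3219493))/(z(1/(-1515 + D)) - 2073014) = (1807120 - 1092215/(-3219493))/(-792 - 2073014) = (1807120 - 1092215*(-1/3219493))/(-2073806) = (1807120 + 57485/169447)*(-1/2073806) = (306211120125/169447)*(-1/2073806) = -306211120125/351400205282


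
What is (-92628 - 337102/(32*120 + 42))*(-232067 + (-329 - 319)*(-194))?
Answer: 19139592516145/1941 ≈ 9.8607e+9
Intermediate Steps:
(-92628 - 337102/(32*120 + 42))*(-232067 + (-329 - 319)*(-194)) = (-92628 - 337102/(3840 + 42))*(-232067 - 648*(-194)) = (-92628 - 337102/3882)*(-232067 + 125712) = (-92628 - 337102*1/3882)*(-106355) = (-92628 - 168551/1941)*(-106355) = -179959499/1941*(-106355) = 19139592516145/1941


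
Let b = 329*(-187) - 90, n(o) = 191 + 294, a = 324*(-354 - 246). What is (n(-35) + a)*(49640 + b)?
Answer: 2321744295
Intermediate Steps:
a = -194400 (a = 324*(-600) = -194400)
n(o) = 485
b = -61613 (b = -61523 - 90 = -61613)
(n(-35) + a)*(49640 + b) = (485 - 194400)*(49640 - 61613) = -193915*(-11973) = 2321744295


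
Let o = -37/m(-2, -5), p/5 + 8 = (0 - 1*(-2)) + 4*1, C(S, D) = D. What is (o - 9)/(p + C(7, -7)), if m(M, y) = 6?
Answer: 91/102 ≈ 0.89216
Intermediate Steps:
p = -10 (p = -40 + 5*((0 - 1*(-2)) + 4*1) = -40 + 5*((0 + 2) + 4) = -40 + 5*(2 + 4) = -40 + 5*6 = -40 + 30 = -10)
o = -37/6 ≈ -6.1667
(o - 9)/(p + C(7, -7)) = (-37/6 - 9)/(-10 - 7) = -91/6/(-17) = -1/17*(-91/6) = 91/102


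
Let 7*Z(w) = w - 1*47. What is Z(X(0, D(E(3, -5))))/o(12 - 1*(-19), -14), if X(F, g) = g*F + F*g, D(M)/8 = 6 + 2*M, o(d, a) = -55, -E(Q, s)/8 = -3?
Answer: 47/385 ≈ 0.12208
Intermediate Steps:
E(Q, s) = 24 (E(Q, s) = -8*(-3) = 24)
D(M) = 48 + 16*M (D(M) = 8*(6 + 2*M) = 48 + 16*M)
X(F, g) = 2*F*g (X(F, g) = F*g + F*g = 2*F*g)
Z(w) = -47/7 + w/7 (Z(w) = (w - 1*47)/7 = (w - 47)/7 = (-47 + w)/7 = -47/7 + w/7)
Z(X(0, D(E(3, -5))))/o(12 - 1*(-19), -14) = (-47/7 + (2*0*(48 + 16*24))/7)/(-55) = (-47/7 + (2*0*(48 + 384))/7)*(-1/55) = (-47/7 + (2*0*432)/7)*(-1/55) = (-47/7 + (⅐)*0)*(-1/55) = (-47/7 + 0)*(-1/55) = -47/7*(-1/55) = 47/385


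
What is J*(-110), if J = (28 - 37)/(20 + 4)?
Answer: 165/4 ≈ 41.250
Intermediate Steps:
J = -3/8 (J = -9/24 = -9*1/24 = -3/8 ≈ -0.37500)
J*(-110) = -3/8*(-110) = 165/4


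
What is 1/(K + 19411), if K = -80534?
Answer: -1/61123 ≈ -1.6360e-5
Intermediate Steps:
1/(K + 19411) = 1/(-80534 + 19411) = 1/(-61123) = -1/61123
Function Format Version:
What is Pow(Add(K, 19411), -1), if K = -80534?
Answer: Rational(-1, 61123) ≈ -1.6360e-5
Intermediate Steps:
Pow(Add(K, 19411), -1) = Pow(Add(-80534, 19411), -1) = Pow(-61123, -1) = Rational(-1, 61123)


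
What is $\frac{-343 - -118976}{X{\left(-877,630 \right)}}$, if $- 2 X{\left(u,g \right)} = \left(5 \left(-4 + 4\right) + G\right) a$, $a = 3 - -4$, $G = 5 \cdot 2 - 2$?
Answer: $- \frac{118633}{28} \approx -4236.9$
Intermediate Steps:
$G = 8$ ($G = 10 - 2 = 8$)
$a = 7$ ($a = 3 + 4 = 7$)
$X{\left(u,g \right)} = -28$ ($X{\left(u,g \right)} = - \frac{\left(5 \left(-4 + 4\right) + 8\right) 7}{2} = - \frac{\left(5 \cdot 0 + 8\right) 7}{2} = - \frac{\left(0 + 8\right) 7}{2} = - \frac{8 \cdot 7}{2} = \left(- \frac{1}{2}\right) 56 = -28$)
$\frac{-343 - -118976}{X{\left(-877,630 \right)}} = \frac{-343 - -118976}{-28} = \left(-343 + 118976\right) \left(- \frac{1}{28}\right) = 118633 \left(- \frac{1}{28}\right) = - \frac{118633}{28}$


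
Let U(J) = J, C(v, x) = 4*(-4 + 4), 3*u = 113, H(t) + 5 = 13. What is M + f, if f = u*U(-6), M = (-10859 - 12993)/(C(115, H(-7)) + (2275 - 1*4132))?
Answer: -395830/1857 ≈ -213.16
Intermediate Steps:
H(t) = 8 (H(t) = -5 + 13 = 8)
u = 113/3 (u = (⅓)*113 = 113/3 ≈ 37.667)
C(v, x) = 0 (C(v, x) = 4*0 = 0)
M = 23852/1857 (M = (-10859 - 12993)/(0 + (2275 - 1*4132)) = -23852/(0 + (2275 - 4132)) = -23852/(0 - 1857) = -23852/(-1857) = -23852*(-1/1857) = 23852/1857 ≈ 12.844)
f = -226 (f = (113/3)*(-6) = -226)
M + f = 23852/1857 - 226 = -395830/1857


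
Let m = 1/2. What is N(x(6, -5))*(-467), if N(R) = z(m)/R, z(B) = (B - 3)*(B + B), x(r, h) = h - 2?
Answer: -2335/14 ≈ -166.79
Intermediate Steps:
x(r, h) = -2 + h
m = ½ ≈ 0.50000
z(B) = 2*B*(-3 + B) (z(B) = (-3 + B)*(2*B) = 2*B*(-3 + B))
N(R) = -5/(2*R) (N(R) = (2*(½)*(-3 + ½))/R = (2*(½)*(-5/2))/R = -5/(2*R))
N(x(6, -5))*(-467) = -5/(2*(-2 - 5))*(-467) = -5/2/(-7)*(-467) = -5/2*(-⅐)*(-467) = (5/14)*(-467) = -2335/14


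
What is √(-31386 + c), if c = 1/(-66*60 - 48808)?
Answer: I*√5462069928802/13192 ≈ 177.16*I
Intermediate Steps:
c = -1/52768 (c = 1/(-3960 - 48808) = 1/(-52768) = -1/52768 ≈ -1.8951e-5)
√(-31386 + c) = √(-31386 - 1/52768) = √(-1656176449/52768) = I*√5462069928802/13192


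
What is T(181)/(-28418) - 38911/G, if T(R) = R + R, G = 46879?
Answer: -561371498/666103711 ≈ -0.84277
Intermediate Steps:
T(R) = 2*R
T(181)/(-28418) - 38911/G = (2*181)/(-28418) - 38911/46879 = 362*(-1/28418) - 38911*1/46879 = -181/14209 - 38911/46879 = -561371498/666103711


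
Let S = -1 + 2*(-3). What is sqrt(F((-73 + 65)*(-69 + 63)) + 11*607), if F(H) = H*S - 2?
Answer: sqrt(6339) ≈ 79.618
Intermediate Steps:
S = -7 (S = -1 - 6 = -7)
F(H) = -2 - 7*H (F(H) = H*(-7) - 2 = -7*H - 2 = -2 - 7*H)
sqrt(F((-73 + 65)*(-69 + 63)) + 11*607) = sqrt((-2 - 7*(-73 + 65)*(-69 + 63)) + 11*607) = sqrt((-2 - (-56)*(-6)) + 6677) = sqrt((-2 - 7*48) + 6677) = sqrt((-2 - 336) + 6677) = sqrt(-338 + 6677) = sqrt(6339)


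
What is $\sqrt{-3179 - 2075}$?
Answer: $i \sqrt{5254} \approx 72.484 i$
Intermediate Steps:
$\sqrt{-3179 - 2075} = \sqrt{-5254} = i \sqrt{5254}$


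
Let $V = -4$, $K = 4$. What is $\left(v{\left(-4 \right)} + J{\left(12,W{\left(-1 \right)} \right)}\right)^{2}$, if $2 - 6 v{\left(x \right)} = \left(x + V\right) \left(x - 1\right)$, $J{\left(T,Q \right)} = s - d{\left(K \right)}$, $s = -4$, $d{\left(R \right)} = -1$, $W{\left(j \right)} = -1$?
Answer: $\frac{784}{9} \approx 87.111$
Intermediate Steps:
$J{\left(T,Q \right)} = -3$ ($J{\left(T,Q \right)} = -4 - -1 = -4 + 1 = -3$)
$v{\left(x \right)} = \frac{1}{3} - \frac{\left(-1 + x\right) \left(-4 + x\right)}{6}$ ($v{\left(x \right)} = \frac{1}{3} - \frac{\left(x - 4\right) \left(x - 1\right)}{6} = \frac{1}{3} - \frac{\left(-4 + x\right) \left(-1 + x\right)}{6} = \frac{1}{3} - \frac{\left(-1 + x\right) \left(-4 + x\right)}{6}$)
$\left(v{\left(-4 \right)} + J{\left(12,W{\left(-1 \right)} \right)}\right)^{2} = \left(\left(- \frac{1}{3} - \frac{\left(-4\right)^{2}}{6} + \frac{5}{6} \left(-4\right)\right) - 3\right)^{2} = \left(\left(- \frac{1}{3} - \frac{8}{3} - \frac{10}{3}\right) - 3\right)^{2} = \left(- \frac{19}{3} - 3\right)^{2} = \left(- \frac{28}{3}\right)^{2} = \frac{784}{9}$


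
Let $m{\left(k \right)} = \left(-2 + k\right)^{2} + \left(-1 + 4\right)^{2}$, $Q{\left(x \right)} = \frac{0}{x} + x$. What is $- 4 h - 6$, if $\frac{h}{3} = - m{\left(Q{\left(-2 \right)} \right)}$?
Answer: $294$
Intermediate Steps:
$Q{\left(x \right)} = x$ ($Q{\left(x \right)} = 0 + x = x$)
$m{\left(k \right)} = 9 + \left(-2 + k\right)^{2}$ ($m{\left(k \right)} = \left(-2 + k\right)^{2} + 3^{2} = \left(-2 + k\right)^{2} + 9 = 9 + \left(-2 + k\right)^{2}$)
$h = -75$ ($h = 3 \left(- (9 + \left(-2 - 2\right)^{2})\right) = 3 \left(- (9 + \left(-4\right)^{2})\right) = 3 \left(- (9 + 16)\right) = 3 \left(\left(-1\right) 25\right) = 3 \left(-25\right) = -75$)
$- 4 h - 6 = \left(-4\right) \left(-75\right) - 6 = 300 - 6 = 294$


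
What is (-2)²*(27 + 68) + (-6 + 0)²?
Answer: 416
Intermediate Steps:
(-2)²*(27 + 68) + (-6 + 0)² = 4*95 + (-6)² = 380 + 36 = 416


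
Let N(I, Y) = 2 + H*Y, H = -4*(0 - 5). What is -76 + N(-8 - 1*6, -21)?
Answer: -494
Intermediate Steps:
H = 20 (H = -4*(-5) = 20)
N(I, Y) = 2 + 20*Y
-76 + N(-8 - 1*6, -21) = -76 + (2 + 20*(-21)) = -76 + (2 - 420) = -76 - 418 = -494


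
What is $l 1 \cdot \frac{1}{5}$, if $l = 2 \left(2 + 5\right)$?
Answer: $\frac{14}{5} \approx 2.8$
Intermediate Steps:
$l = 14$ ($l = 2 \cdot 7 = 14$)
$l 1 \cdot \frac{1}{5} = 14 \cdot 1 \cdot \frac{1}{5} = 14 \cdot \frac{1}{5} = \frac{14}{5}$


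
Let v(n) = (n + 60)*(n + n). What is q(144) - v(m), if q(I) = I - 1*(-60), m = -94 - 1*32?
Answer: -16428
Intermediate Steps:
m = -126 (m = -94 - 32 = -126)
v(n) = 2*n*(60 + n) (v(n) = (60 + n)*(2*n) = 2*n*(60 + n))
q(I) = 60 + I (q(I) = I + 60 = 60 + I)
q(144) - v(m) = (60 + 144) - 2*(-126)*(60 - 126) = 204 - 2*(-126)*(-66) = 204 - 1*16632 = 204 - 16632 = -16428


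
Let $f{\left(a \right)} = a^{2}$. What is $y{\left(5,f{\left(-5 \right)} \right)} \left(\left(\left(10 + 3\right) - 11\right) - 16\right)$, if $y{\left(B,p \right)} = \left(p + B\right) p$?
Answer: $-10500$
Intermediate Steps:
$y{\left(B,p \right)} = p \left(B + p\right)$ ($y{\left(B,p \right)} = \left(B + p\right) p = p \left(B + p\right)$)
$y{\left(5,f{\left(-5 \right)} \right)} \left(\left(\left(10 + 3\right) - 11\right) - 16\right) = \left(-5\right)^{2} \left(5 + \left(-5\right)^{2}\right) \left(\left(\left(10 + 3\right) - 11\right) - 16\right) = 25 \left(5 + 25\right) \left(\left(13 - 11\right) - 16\right) = 25 \cdot 30 \left(2 - 16\right) = 750 \left(-14\right) = -10500$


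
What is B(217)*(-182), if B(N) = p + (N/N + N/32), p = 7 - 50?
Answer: 102557/16 ≈ 6409.8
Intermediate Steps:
p = -43
B(N) = -42 + N/32 (B(N) = -43 + (N/N + N/32) = -43 + (1 + N*(1/32)) = -43 + (1 + N/32) = -42 + N/32)
B(217)*(-182) = (-42 + (1/32)*217)*(-182) = (-42 + 217/32)*(-182) = -1127/32*(-182) = 102557/16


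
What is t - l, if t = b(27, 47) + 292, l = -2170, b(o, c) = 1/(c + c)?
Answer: 231429/94 ≈ 2462.0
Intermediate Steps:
b(o, c) = 1/(2*c)
t = 27449/94 (t = (½)/47 + 292 = (½)*(1/47) + 292 = 1/94 + 292 = 27449/94 ≈ 292.01)
t - l = 27449/94 - 1*(-2170) = 27449/94 + 2170 = 231429/94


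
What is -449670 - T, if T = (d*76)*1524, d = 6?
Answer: -1144614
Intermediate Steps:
T = 694944 (T = (6*76)*1524 = 456*1524 = 694944)
-449670 - T = -449670 - 1*694944 = -449670 - 694944 = -1144614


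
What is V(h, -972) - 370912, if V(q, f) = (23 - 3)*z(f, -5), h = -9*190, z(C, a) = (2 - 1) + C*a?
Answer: -273692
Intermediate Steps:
z(C, a) = 1 + C*a
h = -1710
V(q, f) = 20 - 100*f (V(q, f) = (23 - 3)*(1 + f*(-5)) = 20*(1 - 5*f) = 20 - 100*f)
V(h, -972) - 370912 = (20 - 100*(-972)) - 370912 = (20 + 97200) - 370912 = 97220 - 370912 = -273692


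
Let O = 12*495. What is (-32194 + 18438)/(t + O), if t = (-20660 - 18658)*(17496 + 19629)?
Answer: 362/38412495 ≈ 9.4240e-6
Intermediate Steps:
t = -1459680750 (t = -39318*37125 = -1459680750)
O = 5940
(-32194 + 18438)/(t + O) = (-32194 + 18438)/(-1459680750 + 5940) = -13756/(-1459674810) = -13756*(-1/1459674810) = 362/38412495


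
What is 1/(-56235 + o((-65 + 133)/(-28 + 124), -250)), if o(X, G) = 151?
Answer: -1/56084 ≈ -1.7830e-5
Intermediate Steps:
1/(-56235 + o((-65 + 133)/(-28 + 124), -250)) = 1/(-56235 + 151) = 1/(-56084) = -1/56084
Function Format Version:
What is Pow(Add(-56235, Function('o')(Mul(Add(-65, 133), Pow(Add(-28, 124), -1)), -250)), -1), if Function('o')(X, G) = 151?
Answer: Rational(-1, 56084) ≈ -1.7830e-5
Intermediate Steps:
Pow(Add(-56235, Function('o')(Mul(Add(-65, 133), Pow(Add(-28, 124), -1)), -250)), -1) = Pow(Add(-56235, 151), -1) = Pow(-56084, -1) = Rational(-1, 56084)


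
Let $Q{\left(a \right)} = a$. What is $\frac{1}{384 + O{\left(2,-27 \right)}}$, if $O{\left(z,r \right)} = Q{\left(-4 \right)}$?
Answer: $\frac{1}{380} \approx 0.0026316$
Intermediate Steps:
$O{\left(z,r \right)} = -4$
$\frac{1}{384 + O{\left(2,-27 \right)}} = \frac{1}{384 - 4} = \frac{1}{380}$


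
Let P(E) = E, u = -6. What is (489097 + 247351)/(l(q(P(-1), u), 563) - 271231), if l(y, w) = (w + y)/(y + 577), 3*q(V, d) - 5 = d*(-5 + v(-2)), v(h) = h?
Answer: -93528896/34446213 ≈ -2.7152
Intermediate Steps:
q(V, d) = 5/3 - 7*d/3 (q(V, d) = 5/3 + (d*(-5 - 2))/3 = 5/3 + (d*(-7))/3 = 5/3 + (-7*d)/3 = 5/3 - 7*d/3)
l(y, w) = (w + y)/(577 + y)
(489097 + 247351)/(l(q(P(-1), u), 563) - 271231) = (489097 + 247351)/((563 + (5/3 - 7/3*(-6)))/(577 + (5/3 - 7/3*(-6))) - 271231) = 736448/((563 + (5/3 + 14))/(577 + (5/3 + 14)) - 271231) = 736448/((563 + 47/3)/(577 + 47/3) - 271231) = 736448/((1736/3)/(1778/3) - 271231) = 736448/((3/1778)*(1736/3) - 271231) = 736448/(124/127 - 271231) = 736448/(-34446213/127) = 736448*(-127/34446213) = -93528896/34446213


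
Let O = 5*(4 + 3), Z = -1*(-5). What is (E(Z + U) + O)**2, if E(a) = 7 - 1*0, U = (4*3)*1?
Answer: 1764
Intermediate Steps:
U = 12 (U = 12*1 = 12)
Z = 5
O = 35 (O = 5*7 = 35)
E(a) = 7 (E(a) = 7 + 0 = 7)
(E(Z + U) + O)**2 = (7 + 35)**2 = 42**2 = 1764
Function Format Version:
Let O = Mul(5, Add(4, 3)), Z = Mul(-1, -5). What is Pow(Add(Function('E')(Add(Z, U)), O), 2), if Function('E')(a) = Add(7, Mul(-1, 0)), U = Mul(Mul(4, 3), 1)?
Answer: 1764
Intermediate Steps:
U = 12 (U = Mul(12, 1) = 12)
Z = 5
O = 35 (O = Mul(5, 7) = 35)
Function('E')(a) = 7 (Function('E')(a) = Add(7, 0) = 7)
Pow(Add(Function('E')(Add(Z, U)), O), 2) = Pow(Add(7, 35), 2) = Pow(42, 2) = 1764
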